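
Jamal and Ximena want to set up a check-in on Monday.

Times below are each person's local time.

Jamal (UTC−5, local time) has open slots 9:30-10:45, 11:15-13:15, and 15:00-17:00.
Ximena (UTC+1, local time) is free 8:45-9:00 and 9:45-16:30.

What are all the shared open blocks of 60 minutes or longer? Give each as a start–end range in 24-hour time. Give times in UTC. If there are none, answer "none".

Jamal → UTC: 14:30–15:45, 16:15–18:15, 20:00–22:00.
Ximena → UTC: 07:45–08:00, 08:45–15:30.
Jamal ∩ Ximena: 14:30–15:30.
Windows ≥ 60 min: 14:30–15:30.

14:30–15:30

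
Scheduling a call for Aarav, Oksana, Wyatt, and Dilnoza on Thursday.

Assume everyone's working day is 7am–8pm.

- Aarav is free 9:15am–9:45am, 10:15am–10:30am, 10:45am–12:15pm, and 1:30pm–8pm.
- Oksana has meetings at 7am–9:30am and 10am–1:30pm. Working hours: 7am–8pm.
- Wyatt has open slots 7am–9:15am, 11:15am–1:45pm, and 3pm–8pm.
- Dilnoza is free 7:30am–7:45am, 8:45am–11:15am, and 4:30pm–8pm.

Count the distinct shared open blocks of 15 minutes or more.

1

Oksana free within 07:00–20:00: 09:30–10:00, 13:30–20:00.
Aarav ∩ Oksana: 09:30–09:45, 13:30–20:00.
Aarav ∩ Oksana ∩ Wyatt: 13:30–13:45, 15:00–20:00.
Aarav ∩ Oksana ∩ Wyatt ∩ Dilnoza: 16:30–20:00.
Windows ≥ 15 min: 16:30–20:00.
That's 1 window.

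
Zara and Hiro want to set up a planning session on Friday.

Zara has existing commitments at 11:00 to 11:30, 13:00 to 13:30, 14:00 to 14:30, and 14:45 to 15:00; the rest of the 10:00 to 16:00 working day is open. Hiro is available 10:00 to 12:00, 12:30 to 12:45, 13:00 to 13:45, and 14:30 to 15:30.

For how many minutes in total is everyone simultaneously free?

Zara free within 10:00–16:00: 10:00–11:00, 11:30–13:00, 13:30–14:00, 14:30–14:45, 15:00–16:00.
Zara ∩ Hiro: 10:00–11:00, 11:30–12:00, 12:30–12:45, 13:30–13:45, 14:30–14:45, 15:00–15:30.
Total common minutes: 60 + 30 + 15 + 15 + 15 + 30 = 165.

165 minutes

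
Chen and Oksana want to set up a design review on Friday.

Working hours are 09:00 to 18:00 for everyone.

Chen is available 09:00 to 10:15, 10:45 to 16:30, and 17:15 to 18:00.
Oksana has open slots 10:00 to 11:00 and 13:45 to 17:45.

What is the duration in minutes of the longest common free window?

165 minutes

Chen ∩ Oksana: 10:00–10:15, 10:45–11:00, 13:45–16:30, 17:15–17:45.
Common window lengths: 15, 15, 165, 30 min; longest is 165.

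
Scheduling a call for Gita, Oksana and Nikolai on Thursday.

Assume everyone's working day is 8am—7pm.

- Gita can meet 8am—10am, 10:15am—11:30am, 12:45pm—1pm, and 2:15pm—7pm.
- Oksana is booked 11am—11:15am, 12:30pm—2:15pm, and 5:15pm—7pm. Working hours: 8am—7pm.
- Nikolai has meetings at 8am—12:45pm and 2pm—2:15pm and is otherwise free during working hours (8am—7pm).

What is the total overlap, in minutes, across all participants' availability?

180 minutes

Oksana free within 08:00–19:00: 08:00–11:00, 11:15–12:30, 14:15–17:15.
Nikolai free within 08:00–19:00: 12:45–14:00, 14:15–19:00.
Gita ∩ Oksana: 08:00–10:00, 10:15–11:00, 11:15–11:30, 14:15–17:15.
Gita ∩ Oksana ∩ Nikolai: 14:15–17:15.
Total common minutes: 180.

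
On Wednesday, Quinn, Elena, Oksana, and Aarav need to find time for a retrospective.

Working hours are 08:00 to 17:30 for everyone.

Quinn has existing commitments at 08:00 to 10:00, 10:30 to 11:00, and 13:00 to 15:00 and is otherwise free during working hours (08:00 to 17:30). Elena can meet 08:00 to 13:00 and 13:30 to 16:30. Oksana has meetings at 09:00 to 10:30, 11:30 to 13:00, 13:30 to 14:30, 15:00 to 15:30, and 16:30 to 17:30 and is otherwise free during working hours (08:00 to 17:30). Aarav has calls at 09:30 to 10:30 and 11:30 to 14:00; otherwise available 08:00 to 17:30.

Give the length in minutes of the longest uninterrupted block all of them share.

60 minutes

Quinn free within 08:00–17:30: 10:00–10:30, 11:00–13:00, 15:00–17:30.
Oksana free within 08:00–17:30: 08:00–09:00, 10:30–11:30, 13:00–13:30, 14:30–15:00, 15:30–16:30.
Aarav free within 08:00–17:30: 08:00–09:30, 10:30–11:30, 14:00–17:30.
Quinn ∩ Elena: 10:00–10:30, 11:00–13:00, 15:00–16:30.
Quinn ∩ Elena ∩ Oksana: 11:00–11:30, 15:30–16:30.
Quinn ∩ Elena ∩ Oksana ∩ Aarav: 11:00–11:30, 15:30–16:30.
Common window lengths: 30, 60 min; longest is 60.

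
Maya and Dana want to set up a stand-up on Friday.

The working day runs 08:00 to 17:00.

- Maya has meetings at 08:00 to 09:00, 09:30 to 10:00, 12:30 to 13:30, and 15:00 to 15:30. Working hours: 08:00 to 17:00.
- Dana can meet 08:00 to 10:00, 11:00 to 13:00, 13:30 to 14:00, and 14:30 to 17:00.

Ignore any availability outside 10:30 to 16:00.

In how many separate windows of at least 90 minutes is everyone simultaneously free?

1

Maya free within 08:00–17:00: 09:00–09:30, 10:00–12:30, 13:30–15:00, 15:30–17:00.
Maya ∩ Dana: 09:00–09:30, 11:00–12:30, 13:30–14:00, 14:30–15:00, 15:30–17:00.
Restricted to 10:30–16:00: 11:00–12:30, 13:30–14:00, 14:30–15:00, 15:30–16:00.
Windows ≥ 90 min: 11:00–12:30.
That's 1 window.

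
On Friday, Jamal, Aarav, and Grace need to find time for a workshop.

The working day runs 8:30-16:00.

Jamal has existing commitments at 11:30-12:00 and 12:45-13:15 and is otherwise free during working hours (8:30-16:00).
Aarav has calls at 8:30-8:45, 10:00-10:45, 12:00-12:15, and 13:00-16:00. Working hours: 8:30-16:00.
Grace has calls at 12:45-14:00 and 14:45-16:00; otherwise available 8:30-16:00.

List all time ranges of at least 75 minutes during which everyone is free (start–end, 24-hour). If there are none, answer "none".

08:45–10:00

Jamal free within 08:30–16:00: 08:30–11:30, 12:00–12:45, 13:15–16:00.
Aarav free within 08:30–16:00: 08:45–10:00, 10:45–12:00, 12:15–13:00.
Grace free within 08:30–16:00: 08:30–12:45, 14:00–14:45.
Jamal ∩ Aarav: 08:45–10:00, 10:45–11:30, 12:15–12:45.
Jamal ∩ Aarav ∩ Grace: 08:45–10:00, 10:45–11:30, 12:15–12:45.
Windows ≥ 75 min: 08:45–10:00.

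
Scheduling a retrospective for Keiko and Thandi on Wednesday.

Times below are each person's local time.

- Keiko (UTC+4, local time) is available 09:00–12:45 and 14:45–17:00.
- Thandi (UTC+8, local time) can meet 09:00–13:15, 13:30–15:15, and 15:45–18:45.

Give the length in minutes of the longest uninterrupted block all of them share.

105 minutes

Keiko → UTC: 05:00–08:45, 10:45–13:00.
Thandi → UTC: 01:00–05:15, 05:30–07:15, 07:45–10:45.
Keiko ∩ Thandi: 05:00–05:15, 05:30–07:15, 07:45–08:45.
Common window lengths: 15, 105, 60 min; longest is 105.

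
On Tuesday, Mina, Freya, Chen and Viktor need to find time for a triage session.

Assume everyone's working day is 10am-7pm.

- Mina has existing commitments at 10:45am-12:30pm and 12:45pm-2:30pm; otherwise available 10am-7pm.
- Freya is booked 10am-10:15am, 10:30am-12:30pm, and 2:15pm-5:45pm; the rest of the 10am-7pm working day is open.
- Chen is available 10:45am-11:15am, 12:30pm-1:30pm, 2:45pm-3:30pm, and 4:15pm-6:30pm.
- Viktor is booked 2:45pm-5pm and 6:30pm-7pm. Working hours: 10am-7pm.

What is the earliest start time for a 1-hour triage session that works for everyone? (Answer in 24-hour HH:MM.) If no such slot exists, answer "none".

none

Mina free within 10:00–19:00: 10:00–10:45, 12:30–12:45, 14:30–19:00.
Freya free within 10:00–19:00: 10:15–10:30, 12:30–14:15, 17:45–19:00.
Viktor free within 10:00–19:00: 10:00–14:45, 17:00–18:30.
Mina ∩ Freya: 10:15–10:30, 12:30–12:45, 17:45–19:00.
Mina ∩ Freya ∩ Chen: 12:30–12:45, 17:45–18:30.
Mina ∩ Freya ∩ Chen ∩ Viktor: 12:30–12:45, 17:45–18:30.
Windows ≥ 60 min: (none).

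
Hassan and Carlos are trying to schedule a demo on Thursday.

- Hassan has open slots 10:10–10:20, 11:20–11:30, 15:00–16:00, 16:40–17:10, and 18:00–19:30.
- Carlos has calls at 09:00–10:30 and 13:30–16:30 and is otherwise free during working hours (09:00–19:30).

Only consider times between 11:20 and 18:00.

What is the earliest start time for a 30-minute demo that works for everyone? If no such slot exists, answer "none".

Carlos free within 09:00–19:30: 10:30–13:30, 16:30–19:30.
Hassan ∩ Carlos: 11:20–11:30, 16:40–17:10, 18:00–19:30.
Restricted to 11:20–18:00: 11:20–11:30, 16:40–17:10.
Windows ≥ 30 min: 16:40–17:10.
Earliest such window starts at 16:40.

16:40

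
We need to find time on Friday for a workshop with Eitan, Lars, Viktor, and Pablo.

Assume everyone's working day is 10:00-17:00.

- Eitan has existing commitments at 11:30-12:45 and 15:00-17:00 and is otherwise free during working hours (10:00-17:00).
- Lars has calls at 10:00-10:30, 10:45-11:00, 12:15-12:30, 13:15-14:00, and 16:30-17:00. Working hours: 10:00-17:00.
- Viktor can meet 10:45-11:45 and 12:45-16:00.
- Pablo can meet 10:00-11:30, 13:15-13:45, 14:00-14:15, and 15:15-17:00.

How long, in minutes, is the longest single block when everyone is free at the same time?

Eitan free within 10:00–17:00: 10:00–11:30, 12:45–15:00.
Lars free within 10:00–17:00: 10:30–10:45, 11:00–12:15, 12:30–13:15, 14:00–16:30.
Eitan ∩ Lars: 10:30–10:45, 11:00–11:30, 12:45–13:15, 14:00–15:00.
Eitan ∩ Lars ∩ Viktor: 11:00–11:30, 12:45–13:15, 14:00–15:00.
Eitan ∩ Lars ∩ Viktor ∩ Pablo: 11:00–11:30, 14:00–14:15.
Common window lengths: 30, 15 min; longest is 30.

30 minutes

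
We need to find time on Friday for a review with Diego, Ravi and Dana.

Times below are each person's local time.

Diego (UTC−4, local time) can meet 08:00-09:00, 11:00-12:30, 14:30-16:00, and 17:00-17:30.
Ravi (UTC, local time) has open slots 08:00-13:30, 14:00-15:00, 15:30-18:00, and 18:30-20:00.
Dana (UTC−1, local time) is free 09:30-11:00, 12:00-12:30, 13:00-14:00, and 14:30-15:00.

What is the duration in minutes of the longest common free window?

Diego → UTC: 12:00–13:00, 15:00–16:30, 18:30–20:00, 21:00–21:30.
Ravi → UTC: 08:00–13:30, 14:00–15:00, 15:30–18:00, 18:30–20:00.
Dana → UTC: 10:30–12:00, 13:00–13:30, 14:00–15:00, 15:30–16:00.
Diego ∩ Ravi: 12:00–13:00, 15:30–16:30, 18:30–20:00.
Diego ∩ Ravi ∩ Dana: 15:30–16:00.
Single common window of 30 minutes.

30 minutes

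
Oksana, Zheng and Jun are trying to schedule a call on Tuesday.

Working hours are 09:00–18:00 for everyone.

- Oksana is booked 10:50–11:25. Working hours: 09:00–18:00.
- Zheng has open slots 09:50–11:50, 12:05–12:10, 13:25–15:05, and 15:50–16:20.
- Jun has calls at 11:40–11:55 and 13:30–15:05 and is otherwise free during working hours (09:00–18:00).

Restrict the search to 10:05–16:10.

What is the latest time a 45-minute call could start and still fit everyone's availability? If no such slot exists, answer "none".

10:05

Oksana free within 09:00–18:00: 09:00–10:50, 11:25–18:00.
Jun free within 09:00–18:00: 09:00–11:40, 11:55–13:30, 15:05–18:00.
Oksana ∩ Zheng: 09:50–10:50, 11:25–11:50, 12:05–12:10, 13:25–15:05, 15:50–16:20.
Oksana ∩ Zheng ∩ Jun: 09:50–10:50, 11:25–11:40, 12:05–12:10, 13:25–13:30, 15:50–16:20.
Restricted to 10:05–16:10: 10:05–10:50, 11:25–11:40, 12:05–12:10, 13:25–13:30, 15:50–16:10.
Windows ≥ 45 min: 10:05–10:50.
Latest start in the last window 10:05–10:50 is 10:50 − 45 min = 10:05.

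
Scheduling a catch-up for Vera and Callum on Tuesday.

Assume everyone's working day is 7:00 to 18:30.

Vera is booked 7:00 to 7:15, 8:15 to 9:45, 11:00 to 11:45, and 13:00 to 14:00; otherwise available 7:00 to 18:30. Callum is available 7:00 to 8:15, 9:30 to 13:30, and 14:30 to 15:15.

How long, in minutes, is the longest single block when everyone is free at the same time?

Vera free within 07:00–18:30: 07:15–08:15, 09:45–11:00, 11:45–13:00, 14:00–18:30.
Vera ∩ Callum: 07:15–08:15, 09:45–11:00, 11:45–13:00, 14:30–15:15.
Common window lengths: 60, 75, 75, 45 min; longest is 75.

75 minutes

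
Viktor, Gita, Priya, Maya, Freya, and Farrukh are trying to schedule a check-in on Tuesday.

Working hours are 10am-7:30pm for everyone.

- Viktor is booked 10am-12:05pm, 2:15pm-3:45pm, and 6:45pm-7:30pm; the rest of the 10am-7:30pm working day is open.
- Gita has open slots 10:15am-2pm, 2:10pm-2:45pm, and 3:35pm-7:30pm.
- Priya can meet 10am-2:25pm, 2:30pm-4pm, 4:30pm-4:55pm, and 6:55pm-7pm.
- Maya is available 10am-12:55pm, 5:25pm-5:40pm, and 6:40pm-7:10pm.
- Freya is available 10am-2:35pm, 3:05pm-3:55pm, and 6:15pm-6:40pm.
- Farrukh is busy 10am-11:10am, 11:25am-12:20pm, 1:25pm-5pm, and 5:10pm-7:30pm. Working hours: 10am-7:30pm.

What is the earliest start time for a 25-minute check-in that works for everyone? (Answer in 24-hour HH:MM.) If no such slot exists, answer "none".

12:20

Viktor free within 10:00–19:30: 12:05–14:15, 15:45–18:45.
Farrukh free within 10:00–19:30: 11:10–11:25, 12:20–13:25, 17:00–17:10.
Viktor ∩ Gita: 12:05–14:00, 14:10–14:15, 15:45–18:45.
Viktor ∩ Gita ∩ Priya: 12:05–14:00, 14:10–14:15, 15:45–16:00, 16:30–16:55.
Viktor ∩ Gita ∩ Priya ∩ Maya: 12:05–12:55.
Viktor ∩ Gita ∩ Priya ∩ Maya ∩ Freya: 12:05–12:55.
Viktor ∩ Gita ∩ Priya ∩ Maya ∩ Freya ∩ Farrukh: 12:20–12:55.
Windows ≥ 25 min: 12:20–12:55.
Earliest such window starts at 12:20.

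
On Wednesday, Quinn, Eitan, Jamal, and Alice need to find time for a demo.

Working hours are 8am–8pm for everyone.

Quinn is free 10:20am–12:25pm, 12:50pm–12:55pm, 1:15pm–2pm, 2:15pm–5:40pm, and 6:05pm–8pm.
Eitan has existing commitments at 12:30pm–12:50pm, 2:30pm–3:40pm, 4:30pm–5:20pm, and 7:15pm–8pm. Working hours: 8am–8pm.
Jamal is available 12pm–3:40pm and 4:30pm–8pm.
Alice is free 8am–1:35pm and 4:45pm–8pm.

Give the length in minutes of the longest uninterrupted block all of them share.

70 minutes

Eitan free within 08:00–20:00: 08:00–12:30, 12:50–14:30, 15:40–16:30, 17:20–19:15.
Quinn ∩ Eitan: 10:20–12:25, 12:50–12:55, 13:15–14:00, 14:15–14:30, 15:40–16:30, 17:20–17:40, 18:05–19:15.
Quinn ∩ Eitan ∩ Jamal: 12:00–12:25, 12:50–12:55, 13:15–14:00, 14:15–14:30, 17:20–17:40, 18:05–19:15.
Quinn ∩ Eitan ∩ Jamal ∩ Alice: 12:00–12:25, 12:50–12:55, 13:15–13:35, 17:20–17:40, 18:05–19:15.
Common window lengths: 25, 5, 20, 20, 70 min; longest is 70.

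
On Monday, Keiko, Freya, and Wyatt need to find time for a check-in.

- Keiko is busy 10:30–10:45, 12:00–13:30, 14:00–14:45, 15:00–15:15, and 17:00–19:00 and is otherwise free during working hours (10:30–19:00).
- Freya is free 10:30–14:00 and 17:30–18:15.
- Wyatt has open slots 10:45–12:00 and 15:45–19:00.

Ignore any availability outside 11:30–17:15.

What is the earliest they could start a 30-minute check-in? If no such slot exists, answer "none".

11:30

Keiko free within 10:30–19:00: 10:45–12:00, 13:30–14:00, 14:45–15:00, 15:15–17:00.
Keiko ∩ Freya: 10:45–12:00, 13:30–14:00.
Keiko ∩ Freya ∩ Wyatt: 10:45–12:00.
Restricted to 11:30–17:15: 11:30–12:00.
Windows ≥ 30 min: 11:30–12:00.
Earliest such window starts at 11:30.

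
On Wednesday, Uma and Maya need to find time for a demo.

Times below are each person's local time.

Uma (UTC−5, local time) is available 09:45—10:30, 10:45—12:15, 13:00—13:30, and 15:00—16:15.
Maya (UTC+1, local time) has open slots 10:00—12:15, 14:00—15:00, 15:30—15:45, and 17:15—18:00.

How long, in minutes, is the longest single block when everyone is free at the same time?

Uma → UTC: 14:45–15:30, 15:45–17:15, 18:00–18:30, 20:00–21:15.
Maya → UTC: 09:00–11:15, 13:00–14:00, 14:30–14:45, 16:15–17:00.
Uma ∩ Maya: 16:15–17:00.
Single common window of 45 minutes.

45 minutes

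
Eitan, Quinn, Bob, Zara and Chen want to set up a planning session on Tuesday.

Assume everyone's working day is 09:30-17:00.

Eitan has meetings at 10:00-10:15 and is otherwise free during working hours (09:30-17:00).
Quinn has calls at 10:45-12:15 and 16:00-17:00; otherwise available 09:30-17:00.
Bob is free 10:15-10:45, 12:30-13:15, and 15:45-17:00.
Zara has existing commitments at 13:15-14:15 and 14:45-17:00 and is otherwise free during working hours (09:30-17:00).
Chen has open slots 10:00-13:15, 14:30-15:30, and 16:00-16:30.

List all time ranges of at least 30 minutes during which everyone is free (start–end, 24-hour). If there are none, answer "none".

10:15–10:45, 12:30–13:15

Eitan free within 09:30–17:00: 09:30–10:00, 10:15–17:00.
Quinn free within 09:30–17:00: 09:30–10:45, 12:15–16:00.
Zara free within 09:30–17:00: 09:30–13:15, 14:15–14:45.
Eitan ∩ Quinn: 09:30–10:00, 10:15–10:45, 12:15–16:00.
Eitan ∩ Quinn ∩ Bob: 10:15–10:45, 12:30–13:15, 15:45–16:00.
Eitan ∩ Quinn ∩ Bob ∩ Zara: 10:15–10:45, 12:30–13:15.
Eitan ∩ Quinn ∩ Bob ∩ Zara ∩ Chen: 10:15–10:45, 12:30–13:15.
Windows ≥ 30 min: 10:15–10:45, 12:30–13:15.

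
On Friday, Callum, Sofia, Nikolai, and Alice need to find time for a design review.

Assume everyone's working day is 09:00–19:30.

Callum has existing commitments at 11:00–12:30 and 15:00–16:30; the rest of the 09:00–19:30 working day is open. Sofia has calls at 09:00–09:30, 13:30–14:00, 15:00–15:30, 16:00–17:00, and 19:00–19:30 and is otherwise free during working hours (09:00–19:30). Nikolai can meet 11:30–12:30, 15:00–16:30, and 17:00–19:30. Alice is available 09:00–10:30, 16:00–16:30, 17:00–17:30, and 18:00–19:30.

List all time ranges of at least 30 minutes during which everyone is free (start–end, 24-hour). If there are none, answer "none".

Callum free within 09:00–19:30: 09:00–11:00, 12:30–15:00, 16:30–19:30.
Sofia free within 09:00–19:30: 09:30–13:30, 14:00–15:00, 15:30–16:00, 17:00–19:00.
Callum ∩ Sofia: 09:30–11:00, 12:30–13:30, 14:00–15:00, 17:00–19:00.
Callum ∩ Sofia ∩ Nikolai: 17:00–19:00.
Callum ∩ Sofia ∩ Nikolai ∩ Alice: 17:00–17:30, 18:00–19:00.
Windows ≥ 30 min: 17:00–17:30, 18:00–19:00.

17:00–17:30, 18:00–19:00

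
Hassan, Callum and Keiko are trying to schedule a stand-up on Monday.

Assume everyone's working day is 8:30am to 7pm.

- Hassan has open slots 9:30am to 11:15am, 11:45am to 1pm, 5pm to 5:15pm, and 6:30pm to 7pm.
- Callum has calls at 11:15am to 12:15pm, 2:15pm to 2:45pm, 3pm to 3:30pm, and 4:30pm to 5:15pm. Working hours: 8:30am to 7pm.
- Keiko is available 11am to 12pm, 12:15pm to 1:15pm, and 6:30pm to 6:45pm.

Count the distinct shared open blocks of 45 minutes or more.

1

Callum free within 08:30–19:00: 08:30–11:15, 12:15–14:15, 14:45–15:00, 15:30–16:30, 17:15–19:00.
Hassan ∩ Callum: 09:30–11:15, 12:15–13:00, 18:30–19:00.
Hassan ∩ Callum ∩ Keiko: 11:00–11:15, 12:15–13:00, 18:30–18:45.
Windows ≥ 45 min: 12:15–13:00.
That's 1 window.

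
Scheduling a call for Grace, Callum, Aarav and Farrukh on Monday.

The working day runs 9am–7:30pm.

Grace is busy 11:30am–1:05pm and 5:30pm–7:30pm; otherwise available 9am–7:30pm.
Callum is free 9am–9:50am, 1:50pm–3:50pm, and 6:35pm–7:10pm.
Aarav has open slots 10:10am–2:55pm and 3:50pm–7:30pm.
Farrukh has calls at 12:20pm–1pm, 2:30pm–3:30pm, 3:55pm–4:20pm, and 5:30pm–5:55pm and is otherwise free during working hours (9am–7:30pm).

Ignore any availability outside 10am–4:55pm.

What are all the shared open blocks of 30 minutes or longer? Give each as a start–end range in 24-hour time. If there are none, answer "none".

13:50–14:30

Grace free within 09:00–19:30: 09:00–11:30, 13:05–17:30.
Farrukh free within 09:00–19:30: 09:00–12:20, 13:00–14:30, 15:30–15:55, 16:20–17:30, 17:55–19:30.
Grace ∩ Callum: 09:00–09:50, 13:50–15:50.
Grace ∩ Callum ∩ Aarav: 13:50–14:55.
Grace ∩ Callum ∩ Aarav ∩ Farrukh: 13:50–14:30.
Restricted to 10:00–16:55: 13:50–14:30.
Windows ≥ 30 min: 13:50–14:30.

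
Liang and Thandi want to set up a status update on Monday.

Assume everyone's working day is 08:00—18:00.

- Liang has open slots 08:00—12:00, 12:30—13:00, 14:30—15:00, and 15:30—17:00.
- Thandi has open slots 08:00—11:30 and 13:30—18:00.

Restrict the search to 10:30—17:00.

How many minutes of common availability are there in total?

Liang ∩ Thandi: 08:00–11:30, 14:30–15:00, 15:30–17:00.
Restricted to 10:30–17:00: 10:30–11:30, 14:30–15:00, 15:30–17:00.
Total common minutes: 60 + 30 + 90 = 180.

180 minutes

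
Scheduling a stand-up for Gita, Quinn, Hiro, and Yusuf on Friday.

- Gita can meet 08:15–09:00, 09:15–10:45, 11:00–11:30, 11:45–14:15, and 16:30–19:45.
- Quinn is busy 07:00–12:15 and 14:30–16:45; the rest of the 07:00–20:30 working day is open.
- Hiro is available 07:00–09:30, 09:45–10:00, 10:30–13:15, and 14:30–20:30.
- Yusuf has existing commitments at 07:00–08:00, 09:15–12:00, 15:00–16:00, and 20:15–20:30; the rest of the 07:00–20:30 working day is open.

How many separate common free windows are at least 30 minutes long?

2

Quinn free within 07:00–20:30: 12:15–14:30, 16:45–20:30.
Yusuf free within 07:00–20:30: 08:00–09:15, 12:00–15:00, 16:00–20:15.
Gita ∩ Quinn: 12:15–14:15, 16:45–19:45.
Gita ∩ Quinn ∩ Hiro: 12:15–13:15, 16:45–19:45.
Gita ∩ Quinn ∩ Hiro ∩ Yusuf: 12:15–13:15, 16:45–19:45.
Windows ≥ 30 min: 12:15–13:15, 16:45–19:45.
That's 2 windows.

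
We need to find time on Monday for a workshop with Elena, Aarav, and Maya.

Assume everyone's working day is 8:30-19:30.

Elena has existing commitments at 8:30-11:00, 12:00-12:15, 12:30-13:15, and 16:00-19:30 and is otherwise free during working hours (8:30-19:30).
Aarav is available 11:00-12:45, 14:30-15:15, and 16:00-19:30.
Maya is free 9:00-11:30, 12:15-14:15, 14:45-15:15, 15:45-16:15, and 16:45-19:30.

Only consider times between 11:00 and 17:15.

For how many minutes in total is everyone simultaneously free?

75 minutes

Elena free within 08:30–19:30: 11:00–12:00, 12:15–12:30, 13:15–16:00.
Elena ∩ Aarav: 11:00–12:00, 12:15–12:30, 14:30–15:15.
Elena ∩ Aarav ∩ Maya: 11:00–11:30, 12:15–12:30, 14:45–15:15.
Restricted to 11:00–17:15: 11:00–11:30, 12:15–12:30, 14:45–15:15.
Total common minutes: 30 + 15 + 30 = 75.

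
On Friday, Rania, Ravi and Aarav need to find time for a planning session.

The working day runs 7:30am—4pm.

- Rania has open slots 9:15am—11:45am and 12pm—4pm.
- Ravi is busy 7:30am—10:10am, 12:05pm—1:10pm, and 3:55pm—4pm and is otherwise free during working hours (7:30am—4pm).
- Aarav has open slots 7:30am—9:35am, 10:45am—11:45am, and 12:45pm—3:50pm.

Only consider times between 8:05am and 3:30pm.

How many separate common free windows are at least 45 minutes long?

2

Ravi free within 07:30–16:00: 10:10–12:05, 13:10–15:55.
Rania ∩ Ravi: 10:10–11:45, 12:00–12:05, 13:10–15:55.
Rania ∩ Ravi ∩ Aarav: 10:45–11:45, 13:10–15:50.
Restricted to 08:05–15:30: 10:45–11:45, 13:10–15:30.
Windows ≥ 45 min: 10:45–11:45, 13:10–15:30.
That's 2 windows.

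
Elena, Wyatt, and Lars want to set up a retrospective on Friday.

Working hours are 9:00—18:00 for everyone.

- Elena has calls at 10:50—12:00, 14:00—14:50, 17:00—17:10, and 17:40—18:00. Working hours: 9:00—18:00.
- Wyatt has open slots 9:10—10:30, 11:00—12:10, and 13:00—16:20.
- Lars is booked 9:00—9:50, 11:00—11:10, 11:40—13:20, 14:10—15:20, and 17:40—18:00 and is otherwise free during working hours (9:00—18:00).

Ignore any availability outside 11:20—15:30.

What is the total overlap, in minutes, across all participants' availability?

50 minutes

Elena free within 09:00–18:00: 09:00–10:50, 12:00–14:00, 14:50–17:00, 17:10–17:40.
Lars free within 09:00–18:00: 09:50–11:00, 11:10–11:40, 13:20–14:10, 15:20–17:40.
Elena ∩ Wyatt: 09:10–10:30, 12:00–12:10, 13:00–14:00, 14:50–16:20.
Elena ∩ Wyatt ∩ Lars: 09:50–10:30, 13:20–14:00, 15:20–16:20.
Restricted to 11:20–15:30: 13:20–14:00, 15:20–15:30.
Total common minutes: 40 + 10 = 50.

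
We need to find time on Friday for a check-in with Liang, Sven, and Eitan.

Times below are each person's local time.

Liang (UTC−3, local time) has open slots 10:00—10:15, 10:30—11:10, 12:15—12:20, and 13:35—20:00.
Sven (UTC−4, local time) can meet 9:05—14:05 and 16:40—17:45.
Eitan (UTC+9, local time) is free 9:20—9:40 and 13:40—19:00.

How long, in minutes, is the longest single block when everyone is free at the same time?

Liang → UTC: 13:00–13:15, 13:30–14:10, 15:15–15:20, 16:35–23:00.
Sven → UTC: 13:05–18:05, 20:40–21:45.
Eitan → UTC: 00:20–00:40, 04:40–10:00.
Liang ∩ Sven: 13:05–13:15, 13:30–14:10, 15:15–15:20, 16:35–18:05, 20:40–21:45.
Liang ∩ Sven ∩ Eitan: (none).
No common window.

0 minutes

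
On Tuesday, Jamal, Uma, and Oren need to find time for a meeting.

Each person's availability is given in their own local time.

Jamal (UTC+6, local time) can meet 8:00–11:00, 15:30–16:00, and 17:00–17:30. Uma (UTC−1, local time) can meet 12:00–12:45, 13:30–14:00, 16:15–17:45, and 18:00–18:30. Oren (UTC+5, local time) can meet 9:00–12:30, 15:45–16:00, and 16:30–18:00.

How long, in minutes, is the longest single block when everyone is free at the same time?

0 minutes

Jamal → UTC: 02:00–05:00, 09:30–10:00, 11:00–11:30.
Uma → UTC: 13:00–13:45, 14:30–15:00, 17:15–18:45, 19:00–19:30.
Oren → UTC: 04:00–07:30, 10:45–11:00, 11:30–13:00.
Jamal ∩ Uma: (none).
Jamal ∩ Uma ∩ Oren: (none).
No common window.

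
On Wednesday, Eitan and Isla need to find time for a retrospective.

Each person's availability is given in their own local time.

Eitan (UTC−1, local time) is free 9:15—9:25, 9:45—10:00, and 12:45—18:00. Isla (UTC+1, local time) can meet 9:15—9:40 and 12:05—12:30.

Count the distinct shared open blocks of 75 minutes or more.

Eitan → UTC: 10:15–10:25, 10:45–11:00, 13:45–19:00.
Isla → UTC: 08:15–08:40, 11:05–11:30.
Eitan ∩ Isla: (none).
Windows ≥ 75 min: (none).
That's 0 windows.

0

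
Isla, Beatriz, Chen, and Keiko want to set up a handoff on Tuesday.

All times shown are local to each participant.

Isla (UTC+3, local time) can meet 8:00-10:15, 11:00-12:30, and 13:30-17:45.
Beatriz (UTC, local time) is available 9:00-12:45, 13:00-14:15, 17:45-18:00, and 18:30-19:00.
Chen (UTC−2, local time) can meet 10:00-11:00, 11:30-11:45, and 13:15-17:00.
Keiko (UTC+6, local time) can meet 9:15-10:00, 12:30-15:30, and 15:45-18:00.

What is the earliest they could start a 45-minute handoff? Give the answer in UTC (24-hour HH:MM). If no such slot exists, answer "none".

Isla → UTC: 05:00–07:15, 08:00–09:30, 10:30–14:45.
Beatriz → UTC: 09:00–12:45, 13:00–14:15, 17:45–18:00, 18:30–19:00.
Chen → UTC: 12:00–13:00, 13:30–13:45, 15:15–19:00.
Keiko → UTC: 03:15–04:00, 06:30–09:30, 09:45–12:00.
Isla ∩ Beatriz: 09:00–09:30, 10:30–12:45, 13:00–14:15.
Isla ∩ Beatriz ∩ Chen: 12:00–12:45, 13:30–13:45.
Isla ∩ Beatriz ∩ Chen ∩ Keiko: (none).
Windows ≥ 45 min: (none).

none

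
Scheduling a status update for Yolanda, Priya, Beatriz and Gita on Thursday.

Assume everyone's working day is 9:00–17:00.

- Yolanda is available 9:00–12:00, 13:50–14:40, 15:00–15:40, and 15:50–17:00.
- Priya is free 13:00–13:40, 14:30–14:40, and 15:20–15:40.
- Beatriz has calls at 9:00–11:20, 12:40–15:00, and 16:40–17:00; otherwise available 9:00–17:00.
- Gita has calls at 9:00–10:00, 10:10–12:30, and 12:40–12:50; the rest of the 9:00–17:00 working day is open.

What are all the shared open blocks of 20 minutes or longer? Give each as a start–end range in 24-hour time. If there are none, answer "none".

Beatriz free within 09:00–17:00: 11:20–12:40, 15:00–16:40.
Gita free within 09:00–17:00: 10:00–10:10, 12:30–12:40, 12:50–17:00.
Yolanda ∩ Priya: 14:30–14:40, 15:20–15:40.
Yolanda ∩ Priya ∩ Beatriz: 15:20–15:40.
Yolanda ∩ Priya ∩ Beatriz ∩ Gita: 15:20–15:40.
Windows ≥ 20 min: 15:20–15:40.

15:20–15:40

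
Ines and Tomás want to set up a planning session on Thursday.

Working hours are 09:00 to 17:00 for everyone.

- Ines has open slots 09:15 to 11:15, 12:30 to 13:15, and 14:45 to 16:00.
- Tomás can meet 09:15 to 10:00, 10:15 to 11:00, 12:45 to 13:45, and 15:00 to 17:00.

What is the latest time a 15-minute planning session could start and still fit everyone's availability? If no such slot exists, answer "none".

Ines ∩ Tomás: 09:15–10:00, 10:15–11:00, 12:45–13:15, 15:00–16:00.
Windows ≥ 15 min: 09:15–10:00, 10:15–11:00, 12:45–13:15, 15:00–16:00.
Latest start in the last window 15:00–16:00 is 16:00 − 15 min = 15:45.

15:45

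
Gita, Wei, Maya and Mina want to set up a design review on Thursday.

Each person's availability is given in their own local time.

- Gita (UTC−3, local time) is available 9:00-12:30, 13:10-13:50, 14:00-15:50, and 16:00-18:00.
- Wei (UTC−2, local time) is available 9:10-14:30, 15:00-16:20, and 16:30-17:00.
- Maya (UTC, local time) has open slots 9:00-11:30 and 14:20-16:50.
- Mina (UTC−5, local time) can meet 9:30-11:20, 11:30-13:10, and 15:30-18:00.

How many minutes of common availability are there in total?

Gita → UTC: 12:00–15:30, 16:10–16:50, 17:00–18:50, 19:00–21:00.
Wei → UTC: 11:10–16:30, 17:00–18:20, 18:30–19:00.
Maya → UTC: 09:00–11:30, 14:20–16:50.
Mina → UTC: 14:30–16:20, 16:30–18:10, 20:30–23:00.
Gita ∩ Wei: 12:00–15:30, 16:10–16:30, 17:00–18:20, 18:30–18:50.
Gita ∩ Wei ∩ Maya: 14:20–15:30, 16:10–16:30.
Gita ∩ Wei ∩ Maya ∩ Mina: 14:30–15:30, 16:10–16:20.
Total common minutes: 60 + 10 = 70.

70 minutes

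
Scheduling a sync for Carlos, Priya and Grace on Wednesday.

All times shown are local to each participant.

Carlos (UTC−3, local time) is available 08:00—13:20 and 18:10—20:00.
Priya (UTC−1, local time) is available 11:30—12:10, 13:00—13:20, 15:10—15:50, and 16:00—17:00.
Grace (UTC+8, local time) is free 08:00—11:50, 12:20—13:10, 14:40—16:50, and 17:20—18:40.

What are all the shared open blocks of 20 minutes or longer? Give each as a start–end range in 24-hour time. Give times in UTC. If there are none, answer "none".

Carlos → UTC: 11:00–16:20, 21:10–23:00.
Priya → UTC: 12:30–13:10, 14:00–14:20, 16:10–16:50, 17:00–18:00.
Grace → UTC: 00:00–03:50, 04:20–05:10, 06:40–08:50, 09:20–10:40.
Carlos ∩ Priya: 12:30–13:10, 14:00–14:20, 16:10–16:20.
Carlos ∩ Priya ∩ Grace: (none).
Windows ≥ 20 min: (none).

none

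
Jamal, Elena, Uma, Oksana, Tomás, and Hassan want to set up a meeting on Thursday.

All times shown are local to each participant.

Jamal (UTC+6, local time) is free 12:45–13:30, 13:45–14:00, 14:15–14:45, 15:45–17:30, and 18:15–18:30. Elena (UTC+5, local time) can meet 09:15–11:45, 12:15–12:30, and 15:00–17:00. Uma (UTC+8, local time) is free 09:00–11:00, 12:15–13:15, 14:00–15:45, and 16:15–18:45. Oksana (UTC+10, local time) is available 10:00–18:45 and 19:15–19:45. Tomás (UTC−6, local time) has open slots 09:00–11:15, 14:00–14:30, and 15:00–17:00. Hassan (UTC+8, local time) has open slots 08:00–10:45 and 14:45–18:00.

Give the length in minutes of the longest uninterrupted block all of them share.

Jamal → UTC: 06:45–07:30, 07:45–08:00, 08:15–08:45, 09:45–11:30, 12:15–12:30.
Elena → UTC: 04:15–06:45, 07:15–07:30, 10:00–12:00.
Uma → UTC: 01:00–03:00, 04:15–05:15, 06:00–07:45, 08:15–10:45.
Oksana → UTC: 00:00–08:45, 09:15–09:45.
Tomás → UTC: 15:00–17:15, 20:00–20:30, 21:00–23:00.
Hassan → UTC: 00:00–02:45, 06:45–10:00.
Jamal ∩ Elena: 07:15–07:30, 10:00–11:30.
Jamal ∩ Elena ∩ Uma: 07:15–07:30, 10:00–10:45.
Jamal ∩ Elena ∩ Uma ∩ Oksana: 07:15–07:30.
Jamal ∩ Elena ∩ Uma ∩ Oksana ∩ Tomás: (none).
Jamal ∩ Elena ∩ Uma ∩ Oksana ∩ Tomás ∩ Hassan: (none).
No common window.

0 minutes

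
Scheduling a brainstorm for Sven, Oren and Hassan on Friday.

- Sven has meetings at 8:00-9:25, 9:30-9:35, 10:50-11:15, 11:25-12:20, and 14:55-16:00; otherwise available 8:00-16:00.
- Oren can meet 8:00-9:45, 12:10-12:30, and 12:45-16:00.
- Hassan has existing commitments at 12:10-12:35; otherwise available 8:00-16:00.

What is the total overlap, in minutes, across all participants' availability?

Sven free within 08:00–16:00: 09:25–09:30, 09:35–10:50, 11:15–11:25, 12:20–14:55.
Hassan free within 08:00–16:00: 08:00–12:10, 12:35–16:00.
Sven ∩ Oren: 09:25–09:30, 09:35–09:45, 12:20–12:30, 12:45–14:55.
Sven ∩ Oren ∩ Hassan: 09:25–09:30, 09:35–09:45, 12:45–14:55.
Total common minutes: 5 + 10 + 130 = 145.

145 minutes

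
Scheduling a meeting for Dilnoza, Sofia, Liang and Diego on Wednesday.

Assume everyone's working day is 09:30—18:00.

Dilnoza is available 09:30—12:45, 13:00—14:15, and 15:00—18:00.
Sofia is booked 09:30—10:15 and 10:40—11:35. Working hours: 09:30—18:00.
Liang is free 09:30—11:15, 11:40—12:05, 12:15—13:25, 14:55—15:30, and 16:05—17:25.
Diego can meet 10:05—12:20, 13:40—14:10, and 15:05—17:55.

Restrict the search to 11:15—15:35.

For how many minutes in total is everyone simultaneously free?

55 minutes

Sofia free within 09:30–18:00: 10:15–10:40, 11:35–18:00.
Dilnoza ∩ Sofia: 10:15–10:40, 11:35–12:45, 13:00–14:15, 15:00–18:00.
Dilnoza ∩ Sofia ∩ Liang: 10:15–10:40, 11:40–12:05, 12:15–12:45, 13:00–13:25, 15:00–15:30, 16:05–17:25.
Dilnoza ∩ Sofia ∩ Liang ∩ Diego: 10:15–10:40, 11:40–12:05, 12:15–12:20, 15:05–15:30, 16:05–17:25.
Restricted to 11:15–15:35: 11:40–12:05, 12:15–12:20, 15:05–15:30.
Total common minutes: 25 + 5 + 25 = 55.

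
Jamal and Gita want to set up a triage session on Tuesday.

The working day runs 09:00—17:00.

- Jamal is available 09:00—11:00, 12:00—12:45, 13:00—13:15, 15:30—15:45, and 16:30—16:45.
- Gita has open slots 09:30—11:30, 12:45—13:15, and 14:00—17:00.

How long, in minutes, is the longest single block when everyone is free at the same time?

90 minutes

Jamal ∩ Gita: 09:30–11:00, 13:00–13:15, 15:30–15:45, 16:30–16:45.
Common window lengths: 90, 15, 15, 15 min; longest is 90.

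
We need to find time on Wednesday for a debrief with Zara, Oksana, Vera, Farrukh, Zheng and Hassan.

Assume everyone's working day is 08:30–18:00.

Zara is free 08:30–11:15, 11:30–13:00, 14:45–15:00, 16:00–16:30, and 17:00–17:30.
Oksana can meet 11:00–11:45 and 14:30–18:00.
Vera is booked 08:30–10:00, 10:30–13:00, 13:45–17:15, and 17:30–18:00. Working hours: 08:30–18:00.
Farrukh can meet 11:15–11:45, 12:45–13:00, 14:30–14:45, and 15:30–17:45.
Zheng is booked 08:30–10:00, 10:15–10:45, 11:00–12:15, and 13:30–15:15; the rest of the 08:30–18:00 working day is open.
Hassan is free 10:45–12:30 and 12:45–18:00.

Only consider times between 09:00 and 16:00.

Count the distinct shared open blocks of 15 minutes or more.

Vera free within 08:30–18:00: 10:00–10:30, 13:00–13:45, 17:15–17:30.
Zheng free within 08:30–18:00: 10:00–10:15, 10:45–11:00, 12:15–13:30, 15:15–18:00.
Zara ∩ Oksana: 11:00–11:15, 11:30–11:45, 14:45–15:00, 16:00–16:30, 17:00–17:30.
Zara ∩ Oksana ∩ Vera: 17:15–17:30.
Zara ∩ Oksana ∩ Vera ∩ Farrukh: 17:15–17:30.
Zara ∩ Oksana ∩ Vera ∩ Farrukh ∩ Zheng: 17:15–17:30.
Zara ∩ Oksana ∩ Vera ∩ Farrukh ∩ Zheng ∩ Hassan: 17:15–17:30.
Restricted to 09:00–16:00: (none).
Windows ≥ 15 min: (none).
That's 0 windows.

0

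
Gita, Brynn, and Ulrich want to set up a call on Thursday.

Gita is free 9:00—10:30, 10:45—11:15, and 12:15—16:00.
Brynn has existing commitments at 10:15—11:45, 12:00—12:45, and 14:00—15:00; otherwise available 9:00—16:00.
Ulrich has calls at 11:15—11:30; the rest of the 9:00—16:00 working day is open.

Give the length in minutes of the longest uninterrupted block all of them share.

Brynn free within 09:00–16:00: 09:00–10:15, 11:45–12:00, 12:45–14:00, 15:00–16:00.
Ulrich free within 09:00–16:00: 09:00–11:15, 11:30–16:00.
Gita ∩ Brynn: 09:00–10:15, 12:45–14:00, 15:00–16:00.
Gita ∩ Brynn ∩ Ulrich: 09:00–10:15, 12:45–14:00, 15:00–16:00.
Common window lengths: 75, 75, 60 min; longest is 75.

75 minutes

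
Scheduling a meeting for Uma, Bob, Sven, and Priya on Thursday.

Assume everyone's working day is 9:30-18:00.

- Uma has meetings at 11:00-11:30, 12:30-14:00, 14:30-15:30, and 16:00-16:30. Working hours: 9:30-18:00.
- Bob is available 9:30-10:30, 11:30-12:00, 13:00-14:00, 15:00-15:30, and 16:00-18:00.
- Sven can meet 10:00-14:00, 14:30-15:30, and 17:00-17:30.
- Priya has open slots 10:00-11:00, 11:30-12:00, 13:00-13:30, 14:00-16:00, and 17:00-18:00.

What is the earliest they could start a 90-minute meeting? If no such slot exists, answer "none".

none

Uma free within 09:30–18:00: 09:30–11:00, 11:30–12:30, 14:00–14:30, 15:30–16:00, 16:30–18:00.
Uma ∩ Bob: 09:30–10:30, 11:30–12:00, 16:30–18:00.
Uma ∩ Bob ∩ Sven: 10:00–10:30, 11:30–12:00, 17:00–17:30.
Uma ∩ Bob ∩ Sven ∩ Priya: 10:00–10:30, 11:30–12:00, 17:00–17:30.
Windows ≥ 90 min: (none).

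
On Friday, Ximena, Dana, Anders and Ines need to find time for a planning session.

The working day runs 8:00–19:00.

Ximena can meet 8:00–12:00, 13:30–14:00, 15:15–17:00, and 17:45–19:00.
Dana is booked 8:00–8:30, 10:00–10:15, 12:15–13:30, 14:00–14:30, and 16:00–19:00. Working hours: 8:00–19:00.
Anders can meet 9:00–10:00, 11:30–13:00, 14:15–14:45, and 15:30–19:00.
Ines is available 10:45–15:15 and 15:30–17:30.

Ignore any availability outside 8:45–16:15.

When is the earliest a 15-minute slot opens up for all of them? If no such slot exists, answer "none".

Dana free within 08:00–19:00: 08:30–10:00, 10:15–12:15, 13:30–14:00, 14:30–16:00.
Ximena ∩ Dana: 08:30–10:00, 10:15–12:00, 13:30–14:00, 15:15–16:00.
Ximena ∩ Dana ∩ Anders: 09:00–10:00, 11:30–12:00, 15:30–16:00.
Ximena ∩ Dana ∩ Anders ∩ Ines: 11:30–12:00, 15:30–16:00.
Restricted to 08:45–16:15: 11:30–12:00, 15:30–16:00.
Windows ≥ 15 min: 11:30–12:00, 15:30–16:00.
Earliest such window starts at 11:30.

11:30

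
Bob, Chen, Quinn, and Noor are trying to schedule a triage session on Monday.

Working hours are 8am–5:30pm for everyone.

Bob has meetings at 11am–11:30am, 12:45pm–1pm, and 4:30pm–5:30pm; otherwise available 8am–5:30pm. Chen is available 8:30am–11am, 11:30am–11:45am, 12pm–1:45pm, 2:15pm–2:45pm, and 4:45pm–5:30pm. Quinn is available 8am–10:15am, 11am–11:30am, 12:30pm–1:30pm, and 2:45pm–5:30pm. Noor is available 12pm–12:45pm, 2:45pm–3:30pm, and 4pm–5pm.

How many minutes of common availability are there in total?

Bob free within 08:00–17:30: 08:00–11:00, 11:30–12:45, 13:00–16:30.
Bob ∩ Chen: 08:30–11:00, 11:30–11:45, 12:00–12:45, 13:00–13:45, 14:15–14:45.
Bob ∩ Chen ∩ Quinn: 08:30–10:15, 12:30–12:45, 13:00–13:30.
Bob ∩ Chen ∩ Quinn ∩ Noor: 12:30–12:45.
Total common minutes: 15.

15 minutes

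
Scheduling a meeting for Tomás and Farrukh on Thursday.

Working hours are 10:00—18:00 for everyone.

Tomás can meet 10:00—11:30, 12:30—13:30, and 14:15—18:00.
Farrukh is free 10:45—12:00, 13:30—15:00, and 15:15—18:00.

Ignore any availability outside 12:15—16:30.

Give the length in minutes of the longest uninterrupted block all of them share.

75 minutes

Tomás ∩ Farrukh: 10:45–11:30, 14:15–15:00, 15:15–18:00.
Restricted to 12:15–16:30: 14:15–15:00, 15:15–16:30.
Common window lengths: 45, 75 min; longest is 75.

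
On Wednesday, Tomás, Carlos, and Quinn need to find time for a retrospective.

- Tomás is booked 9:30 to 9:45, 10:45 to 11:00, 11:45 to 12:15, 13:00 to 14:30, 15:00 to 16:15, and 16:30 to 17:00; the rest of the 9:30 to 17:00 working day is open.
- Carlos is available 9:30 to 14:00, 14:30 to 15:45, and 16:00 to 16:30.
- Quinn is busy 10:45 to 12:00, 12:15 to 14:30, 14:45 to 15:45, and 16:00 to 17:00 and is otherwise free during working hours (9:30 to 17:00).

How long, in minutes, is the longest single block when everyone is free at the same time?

60 minutes

Tomás free within 09:30–17:00: 09:45–10:45, 11:00–11:45, 12:15–13:00, 14:30–15:00, 16:15–16:30.
Quinn free within 09:30–17:00: 09:30–10:45, 12:00–12:15, 14:30–14:45, 15:45–16:00.
Tomás ∩ Carlos: 09:45–10:45, 11:00–11:45, 12:15–13:00, 14:30–15:00, 16:15–16:30.
Tomás ∩ Carlos ∩ Quinn: 09:45–10:45, 14:30–14:45.
Common window lengths: 60, 15 min; longest is 60.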